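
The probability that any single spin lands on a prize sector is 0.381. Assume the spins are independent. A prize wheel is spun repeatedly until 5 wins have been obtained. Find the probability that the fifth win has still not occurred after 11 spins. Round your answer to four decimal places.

0.5851

Needing more than 11 spins ⇔ fewer than 5 successes in the first 11. With X ~ Binomial(11, 0.381), P(Y > 11) = P(X ≤ 4).
  k=0: C(11,0)·0.381^0·0.619^11 = 0.005112
  k=1: C(11,1)·0.381^1·0.619^10 = 0.034612
  k=2: C(11,2)·0.381^2·0.619^9 = 0.106519
  k=3: C(11,3)·0.381^3·0.619^8 = 0.196691
  k=4: C(11,4)·0.381^4·0.619^7 = 0.242130
P(X ≤ 4) = 0.585064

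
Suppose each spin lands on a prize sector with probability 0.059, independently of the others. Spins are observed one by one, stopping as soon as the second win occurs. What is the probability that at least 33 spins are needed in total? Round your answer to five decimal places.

Needing more than 32 spins ⇔ fewer than 2 successes in the first 32. With X ~ Binomial(32, 0.059), P(Y > 32) = P(X ≤ 1).
  k=0: C(32,0)·0.059^0·0.941^32 = 0.1428460
  k=1: C(32,1)·0.059^1·0.941^31 = 0.2866027
P(X ≤ 1) = 0.4294487

0.42945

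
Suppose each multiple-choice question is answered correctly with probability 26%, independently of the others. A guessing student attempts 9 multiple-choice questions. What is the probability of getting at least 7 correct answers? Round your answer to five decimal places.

X ~ Binomial(9, 0.26); P(X ≥ 7) = Σ C(9,k) p^k (1−p)^(9−k) over k:
  k=7: C(9,7)·0.26^7·0.74^2 = 0.0015834
  k=8: C(9,8)·0.26^8·0.74^1 = 0.0001391
  k=9: C(9,9)·0.26^9·0.74^0 = 0.0000054
Total = 0.0017279

0.00173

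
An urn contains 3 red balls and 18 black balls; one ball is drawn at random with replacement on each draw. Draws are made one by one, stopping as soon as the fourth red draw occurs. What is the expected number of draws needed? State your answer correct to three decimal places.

28.000

Y = total draws until the fourth success; negative binomial with r=4, p=0.142857.
E[Y] = r / p = 4 / 0.142857 = 28.00000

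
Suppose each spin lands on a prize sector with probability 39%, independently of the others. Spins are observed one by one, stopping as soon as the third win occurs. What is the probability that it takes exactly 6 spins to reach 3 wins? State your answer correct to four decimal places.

Y = trial on which the third success occurs; negative binomial, r=3, p=0.39.
P(Y=6) = C(5,2) · p^3 · (1−p)^3
= 10 · 0.059319 · 0.22698 = 0.134643

0.1346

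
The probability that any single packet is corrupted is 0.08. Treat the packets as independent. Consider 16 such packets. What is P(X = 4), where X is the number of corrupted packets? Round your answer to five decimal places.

0.02741

X ~ Binomial(n=16, p=0.08).
P(X=4) = C(16,4) · p^4 · (1−p)^12
= 1820 · 4.096e-05 · 0.36767 = 0.0274085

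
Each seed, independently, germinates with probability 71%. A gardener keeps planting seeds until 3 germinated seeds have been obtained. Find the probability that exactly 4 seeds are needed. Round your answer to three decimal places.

Y = trial on which the third success occurs; negative binomial, r=3, p=0.71.
P(Y=4) = C(3,2) · p^3 · (1−p)^1
= 3 · 0.35791 · 0.29 = 0.31138

0.311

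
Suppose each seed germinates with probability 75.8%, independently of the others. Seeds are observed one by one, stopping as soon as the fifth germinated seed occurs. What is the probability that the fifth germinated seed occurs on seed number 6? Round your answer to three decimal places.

Y = trial on which the fifth success occurs; negative binomial, r=5, p=0.758.
P(Y=6) = C(5,4) · p^5 · (1−p)^1
= 5 · 0.25023 · 0.242 = 0.30278

0.303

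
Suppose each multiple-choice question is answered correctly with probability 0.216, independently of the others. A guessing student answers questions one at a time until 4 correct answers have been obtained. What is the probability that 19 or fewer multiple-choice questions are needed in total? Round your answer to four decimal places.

0.6124

Finishing within 19 multiple-choice questions ⇔ at least 4 successes in the first 19. With X ~ Binomial(19, 0.216), P(Y ≤ 19) = 1 − P(X ≤ 3).
  k=0: C(19,0)·0.216^0·0.784^19 = 0.009818
  k=1: C(19,1)·0.216^1·0.784^18 = 0.051392
  k=2: C(19,2)·0.216^2·0.784^17 = 0.127431
  k=3: C(19,3)·0.216^3·0.784^16 = 0.198949
1 − 0.387590 = 0.612410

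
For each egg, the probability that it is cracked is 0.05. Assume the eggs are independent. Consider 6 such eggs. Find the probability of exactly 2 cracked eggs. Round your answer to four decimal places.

X ~ Binomial(n=6, p=0.05).
P(X=2) = C(6,2) · p^2 · (1−p)^4
= 15 · 0.0025 · 0.81451 = 0.030544

0.0305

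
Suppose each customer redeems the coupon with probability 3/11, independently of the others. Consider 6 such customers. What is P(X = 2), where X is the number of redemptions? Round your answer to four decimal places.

0.3121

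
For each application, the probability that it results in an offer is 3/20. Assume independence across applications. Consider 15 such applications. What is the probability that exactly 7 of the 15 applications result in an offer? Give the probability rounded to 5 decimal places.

X ~ Binomial(n=15, p=0.15).
P(X=7) = C(15,7) · p^7 · (1−p)^8
= 6435 · 1.7086e-06 · 0.27249 = 0.0029960

0.00300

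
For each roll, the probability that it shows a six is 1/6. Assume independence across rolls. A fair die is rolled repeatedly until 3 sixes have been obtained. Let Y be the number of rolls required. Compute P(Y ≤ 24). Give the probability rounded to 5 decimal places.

0.78817

Finishing within 24 rolls ⇔ at least 3 successes in the first 24. With X ~ Binomial(24, 0.166667), P(Y ≤ 24) = 1 − P(X ≤ 2).
  k=0: C(24,0)·0.166667^0·0.833333^24 = 0.0125791
  k=1: C(24,1)·0.166667^1·0.833333^23 = 0.0603798
  k=2: C(24,2)·0.166667^2·0.833333^22 = 0.1388734
1 − 0.2118323 = 0.7881677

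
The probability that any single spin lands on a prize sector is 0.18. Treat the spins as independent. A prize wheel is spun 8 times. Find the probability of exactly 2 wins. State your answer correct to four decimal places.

X ~ Binomial(n=8, p=0.18).
P(X=2) = C(8,2) · p^2 · (1−p)^6
= 28 · 0.0324 · 0.30401 = 0.275795

0.2758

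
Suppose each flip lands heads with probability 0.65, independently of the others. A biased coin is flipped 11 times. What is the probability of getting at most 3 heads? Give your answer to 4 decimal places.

X ~ Binomial(11, 0.65); P(X ≤ 3) = Σ C(11,k) p^k (1−p)^(11−k) over k:
  k=0: C(11,0)·0.65^0·0.35^11 = 0.000010
  k=1: C(11,1)·0.65^1·0.35^10 = 0.000197
  k=2: C(11,2)·0.65^2·0.35^9 = 0.001831
  k=3: C(11,3)·0.65^3·0.35^8 = 0.010204
Total = 0.012242

0.0122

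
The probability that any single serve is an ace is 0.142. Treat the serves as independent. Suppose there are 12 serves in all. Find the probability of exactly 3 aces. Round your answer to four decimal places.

0.1587

X ~ Binomial(n=12, p=0.142).
P(X=3) = C(12,3) · p^3 · (1−p)^9
= 220 · 0.0028633 · 0.25199 = 0.158735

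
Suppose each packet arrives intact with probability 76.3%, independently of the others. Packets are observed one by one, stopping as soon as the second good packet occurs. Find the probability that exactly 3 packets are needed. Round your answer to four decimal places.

0.2759

Y = trial on which the second success occurs; negative binomial, r=2, p=0.763.
P(Y=3) = C(2,1) · p^2 · (1−p)^1
= 2 · 0.58217 · 0.237 = 0.275948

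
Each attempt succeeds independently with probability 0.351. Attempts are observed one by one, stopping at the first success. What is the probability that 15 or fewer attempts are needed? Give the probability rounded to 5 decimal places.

Y = number of attempts to the first success; geometric, p = 0.351.
P(Y ≤ 15) = 1 − (1−p)^15 = 1 − 0.0015264 = 0.9984736

0.99847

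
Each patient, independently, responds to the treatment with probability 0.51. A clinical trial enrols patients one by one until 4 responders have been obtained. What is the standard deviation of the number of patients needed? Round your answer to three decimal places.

2.745

Y = total patients until the fourth success; negative binomial with r=4, p=0.51.
SD(Y) = √[r(1−p)/p²] = √(7.53556) = 2.74510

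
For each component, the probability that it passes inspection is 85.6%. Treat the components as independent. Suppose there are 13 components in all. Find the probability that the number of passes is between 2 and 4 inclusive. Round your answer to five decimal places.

X ~ Binomial(13, 0.856); P(2 ≤ X ≤ 4) = Σ C(13,k) p^k (1−p)^(13−k) over k:
  k=2: C(13,2)·0.856^2·0.144^11 = 0.0000000
  k=3: C(13,3)·0.856^3·0.144^10 = 0.0000007
  k=4: C(13,4)·0.856^4·0.144^9 = 0.0000102
Total = 0.0000109

0.00001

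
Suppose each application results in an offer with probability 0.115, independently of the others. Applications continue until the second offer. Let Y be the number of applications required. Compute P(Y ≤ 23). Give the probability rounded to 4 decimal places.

0.7598

Finishing within 23 applications ⇔ at least 2 successes in the first 23. With X ~ Binomial(23, 0.115), P(Y ≤ 23) = 1 − P(X ≤ 1).
  k=0: C(23,0)·0.115^0·0.885^23 = 0.060214
  k=1: C(23,1)·0.115^1·0.885^22 = 0.179961
1 − 0.240174 = 0.759826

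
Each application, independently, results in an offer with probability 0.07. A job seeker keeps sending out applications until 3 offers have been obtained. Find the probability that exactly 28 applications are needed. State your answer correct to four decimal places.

Y = trial on which the third success occurs; negative binomial, r=3, p=0.07.
P(Y=28) = C(27,2) · p^3 · (1−p)^25
= 351 · 0.000343 · 0.16296 = 0.019619

0.0196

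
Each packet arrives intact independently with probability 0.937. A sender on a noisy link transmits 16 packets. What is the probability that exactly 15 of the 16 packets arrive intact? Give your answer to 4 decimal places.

0.3798

X ~ Binomial(n=16, p=0.937).
P(X=15) = C(16,15) · p^15 · (1−p)^1
= 16 · 0.37679 · 0.063 = 0.379800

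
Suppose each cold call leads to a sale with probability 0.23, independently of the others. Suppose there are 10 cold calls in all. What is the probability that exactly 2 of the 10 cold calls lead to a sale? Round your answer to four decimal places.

0.2942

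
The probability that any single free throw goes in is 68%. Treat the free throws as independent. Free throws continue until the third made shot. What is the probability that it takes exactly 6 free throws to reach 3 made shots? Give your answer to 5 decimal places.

Y = trial on which the third success occurs; negative binomial, r=3, p=0.68.
P(Y=6) = C(5,2) · p^3 · (1−p)^3
= 10 · 0.31443 · 0.032768 = 0.1030331

0.10303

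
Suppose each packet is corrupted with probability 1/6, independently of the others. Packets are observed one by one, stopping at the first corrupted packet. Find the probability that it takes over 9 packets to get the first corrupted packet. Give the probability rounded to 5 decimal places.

0.19381

Y = number of packets to the first success; geometric, p = 0.166667.
P(Y > 9) = P(first 9 all fail) = (1−p)^9 = 0.1938067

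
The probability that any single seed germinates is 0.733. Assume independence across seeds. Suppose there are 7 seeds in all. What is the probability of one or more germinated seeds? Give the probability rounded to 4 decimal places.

0.9999

P(at least one) = 1 − P(none) = 1 − (1 − 0.733)^7
= 1 − 0.000097 = 0.999903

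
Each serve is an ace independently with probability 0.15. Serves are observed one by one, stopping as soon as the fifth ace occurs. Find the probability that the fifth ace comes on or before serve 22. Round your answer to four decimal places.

0.2262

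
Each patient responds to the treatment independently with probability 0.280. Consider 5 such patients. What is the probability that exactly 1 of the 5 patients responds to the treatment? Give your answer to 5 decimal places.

0.37623

X ~ Binomial(n=5, p=0.28).
P(X=1) = C(5,1) · p^1 · (1−p)^4
= 5 · 0.28 · 0.26874 = 0.3762340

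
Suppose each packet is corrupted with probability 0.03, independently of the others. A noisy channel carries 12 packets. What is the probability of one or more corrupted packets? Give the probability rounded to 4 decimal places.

P(at least one) = 1 − P(none) = 1 − (1 − 0.03)^12
= 1 − 0.693842 = 0.306158

0.3062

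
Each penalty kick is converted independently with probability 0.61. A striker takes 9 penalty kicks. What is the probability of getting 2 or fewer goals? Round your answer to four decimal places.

X ~ Binomial(9, 0.61); P(X ≤ 2) = Σ C(9,k) p^k (1−p)^(9−k) over k:
  k=0: C(9,0)·0.61^0·0.39^9 = 0.000209
  k=1: C(9,1)·0.61^1·0.39^8 = 0.002938
  k=2: C(9,2)·0.61^2·0.39^7 = 0.018383
Total = 0.021530

0.0215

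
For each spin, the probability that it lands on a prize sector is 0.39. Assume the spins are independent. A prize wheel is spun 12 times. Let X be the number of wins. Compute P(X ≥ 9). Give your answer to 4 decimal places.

0.0127

X ~ Binomial(12, 0.39); P(X ≥ 9) = Σ C(12,k) p^k (1−p)^(12−k) over k:
  k=9: C(12,9)·0.39^9·0.61^3 = 0.010423
  k=10: C(12,10)·0.39^10·0.61^2 = 0.001999
  k=11: C(12,11)·0.39^11·0.61^1 = 0.000232
  k=12: C(12,12)·0.39^12·0.61^0 = 0.000012
Total = 0.012667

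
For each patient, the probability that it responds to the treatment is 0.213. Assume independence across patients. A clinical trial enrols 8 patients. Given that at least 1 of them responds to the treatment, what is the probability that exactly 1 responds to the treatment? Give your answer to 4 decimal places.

X ~ Binomial(8, 0.213). Want P(X=1 | X≥1) = P(X=1) / P(X≥1).
P(X=1) = C(8,1)·0.213^1·0.787^7 = 0.318634
P(X≥1) = 1 − 0.147163 = 0.852837
Ratio = 0.318634 / 0.852837 = 0.373617

0.3736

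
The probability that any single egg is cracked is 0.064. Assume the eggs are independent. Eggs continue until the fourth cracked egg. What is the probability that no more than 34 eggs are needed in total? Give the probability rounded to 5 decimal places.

Finishing within 34 eggs ⇔ at least 4 successes in the first 34. With X ~ Binomial(34, 0.064), P(Y ≤ 34) = 1 − P(X ≤ 3).
  k=0: C(34,0)·0.064^0·0.936^34 = 0.1055307
  k=1: C(34,1)·0.064^1·0.936^33 = 0.2453363
  k=2: C(34,2)·0.064^2·0.936^32 = 0.2767897
  k=3: C(34,3)·0.064^3·0.936^31 = 0.2018751
1 − 0.8295319 = 0.1704681

0.17047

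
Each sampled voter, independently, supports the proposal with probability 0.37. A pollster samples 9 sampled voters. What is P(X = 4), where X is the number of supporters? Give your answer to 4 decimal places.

0.2344

X ~ Binomial(n=9, p=0.37).
P(X=4) = C(9,4) · p^4 · (1−p)^5
= 126 · 0.018742 · 0.099244 = 0.234358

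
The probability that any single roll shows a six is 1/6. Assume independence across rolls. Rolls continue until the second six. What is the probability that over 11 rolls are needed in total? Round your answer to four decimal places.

Needing more than 11 rolls ⇔ fewer than 2 successes in the first 11. With X ~ Binomial(11, 0.166667), P(Y > 11) = P(X ≤ 1).
  k=0: C(11,0)·0.166667^0·0.833333^11 = 0.134588
  k=1: C(11,1)·0.166667^1·0.833333^10 = 0.296094
P(X ≤ 1) = 0.430682

0.4307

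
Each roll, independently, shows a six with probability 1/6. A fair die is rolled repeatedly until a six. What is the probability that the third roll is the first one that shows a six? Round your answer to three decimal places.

Geometric (trials to first success), p = 0.166667.
P(Y = 3) = (1−p)^2 · p = 0.69444 · 0.166667 = 0.11574

0.116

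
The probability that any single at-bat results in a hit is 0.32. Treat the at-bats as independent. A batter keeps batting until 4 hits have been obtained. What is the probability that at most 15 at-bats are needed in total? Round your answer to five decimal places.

0.75803

Finishing within 15 at-bats ⇔ at least 4 successes in the first 15. With X ~ Binomial(15, 0.32), P(Y ≤ 15) = 1 − P(X ≤ 3).
  k=0: C(15,0)·0.32^0·0.68^15 = 0.0030735
  k=1: C(15,1)·0.32^1·0.68^14 = 0.0216953
  k=2: C(15,2)·0.32^2·0.68^13 = 0.0714669
  k=3: C(15,3)·0.32^3·0.68^12 = 0.1457365
1 − 0.2419722 = 0.7580278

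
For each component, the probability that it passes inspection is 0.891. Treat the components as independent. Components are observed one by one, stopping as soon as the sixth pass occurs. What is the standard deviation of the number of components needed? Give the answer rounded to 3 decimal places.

0.908

Y = total components until the sixth success; negative binomial with r=6, p=0.891.
SD(Y) = √[r(1−p)/p²] = √(0.82380) = 0.90763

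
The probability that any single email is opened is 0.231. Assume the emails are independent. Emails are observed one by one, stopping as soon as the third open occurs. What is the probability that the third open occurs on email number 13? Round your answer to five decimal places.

Y = trial on which the third success occurs; negative binomial, r=3, p=0.231.
P(Y=13) = C(12,2) · p^3 · (1−p)^10
= 66 · 0.012326 · 0.072321 = 0.0588360

0.05884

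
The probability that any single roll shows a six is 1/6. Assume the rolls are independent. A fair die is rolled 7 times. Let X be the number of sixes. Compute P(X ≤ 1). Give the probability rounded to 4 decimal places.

X ~ Binomial(7, 0.166667); P(X ≤ 1) = Σ C(7,k) p^k (1−p)^(7−k) over k:
  k=0: C(7,0)·0.166667^0·0.833333^7 = 0.279082
  k=1: C(7,1)·0.166667^1·0.833333^6 = 0.390714
Total = 0.669796

0.6698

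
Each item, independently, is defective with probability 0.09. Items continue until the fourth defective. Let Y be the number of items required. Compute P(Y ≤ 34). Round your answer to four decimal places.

Finishing within 34 items ⇔ at least 4 successes in the first 34. With X ~ Binomial(34, 0.09), P(Y ≤ 34) = 1 − P(X ≤ 3).
  k=0: C(34,0)·0.09^0·0.91^34 = 0.040496
  k=1: C(34,1)·0.09^1·0.91^33 = 0.136172
  k=2: C(34,2)·0.09^2·0.91^32 = 0.222215
  k=3: C(34,3)·0.09^3·0.91^31 = 0.234424
1 − 0.633306 = 0.366694

0.3667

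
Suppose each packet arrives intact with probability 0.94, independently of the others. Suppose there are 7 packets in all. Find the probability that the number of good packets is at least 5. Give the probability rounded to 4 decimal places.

X ~ Binomial(7, 0.94); P(X ≥ 5) = Σ C(7,k) p^k (1−p)^(7−k) over k:
  k=5: C(7,5)·0.94^5·0.06^2 = 0.055483
  k=6: C(7,6)·0.94^6·0.06^1 = 0.289745
  k=7: C(7,7)·0.94^7·0.06^0 = 0.648478
Total = 0.993706

0.9937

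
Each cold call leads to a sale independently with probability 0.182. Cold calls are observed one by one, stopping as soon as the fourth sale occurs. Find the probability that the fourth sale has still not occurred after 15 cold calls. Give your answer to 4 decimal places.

Needing more than 15 cold calls ⇔ fewer than 4 successes in the first 15. With X ~ Binomial(15, 0.182), P(Y > 15) = P(X ≤ 3).
  k=0: C(15,0)·0.182^0·0.818^15 = 0.049125
  k=1: C(15,1)·0.182^1·0.818^14 = 0.163949
  k=2: C(15,2)·0.182^2·0.818^13 = 0.255344
  k=3: C(15,3)·0.182^3·0.818^12 = 0.246187
P(X ≤ 3) = 0.714604

0.7146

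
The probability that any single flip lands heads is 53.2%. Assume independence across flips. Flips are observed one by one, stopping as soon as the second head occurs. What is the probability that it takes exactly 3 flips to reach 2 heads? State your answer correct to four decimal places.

Y = trial on which the second success occurs; negative binomial, r=2, p=0.532.
P(Y=3) = C(2,1) · p^2 · (1−p)^1
= 2 · 0.28302 · 0.468 = 0.264910

0.2649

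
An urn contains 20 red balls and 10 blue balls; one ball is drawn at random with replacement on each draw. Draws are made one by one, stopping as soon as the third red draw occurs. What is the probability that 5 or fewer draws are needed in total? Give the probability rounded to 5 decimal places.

Finishing within 5 draws ⇔ at least 3 successes in the first 5. With X ~ Binomial(5, 0.666667), P(Y ≤ 5) = 1 − P(X ≤ 2).
  k=0: C(5,0)·0.666667^0·0.333333^5 = 0.0041152
  k=1: C(5,1)·0.666667^1·0.333333^4 = 0.0411523
  k=2: C(5,2)·0.666667^2·0.333333^3 = 0.1646091
1 − 0.2098765 = 0.7901235

0.79012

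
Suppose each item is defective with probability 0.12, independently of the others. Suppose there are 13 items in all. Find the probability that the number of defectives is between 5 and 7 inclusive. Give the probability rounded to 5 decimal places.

X ~ Binomial(13, 0.12); P(5 ≤ X ≤ 7) = Σ C(13,k) p^k (1−p)^(13−k) over k:
  k=5: C(13,5)·0.12^5·0.88^8 = 0.0115172
  k=6: C(13,6)·0.12^6·0.88^7 = 0.0020940
  k=7: C(13,7)·0.12^7·0.88^6 = 0.0002855
Total = 0.0138968

0.01390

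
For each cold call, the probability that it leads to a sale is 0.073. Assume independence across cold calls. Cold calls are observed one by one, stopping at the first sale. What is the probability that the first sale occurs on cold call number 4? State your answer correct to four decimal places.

Geometric (trials to first success), p = 0.073.
P(Y = 4) = (1−p)^3 · p = 0.7966 · 0.073 = 0.058152

0.0582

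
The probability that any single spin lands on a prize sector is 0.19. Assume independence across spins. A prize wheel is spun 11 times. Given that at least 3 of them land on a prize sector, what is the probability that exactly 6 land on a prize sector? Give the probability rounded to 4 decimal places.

0.0217

X ~ Binomial(11, 0.19). Want P(X=6 | X≥3) = P(X=6) / P(X≥3).
P(X=6) = C(11,6)·0.19^6·0.81^5 = 0.007579
P(X≥3) = 1 − 0.098477 − 0.254095 − 0.298013 = 0.349415
Ratio = 0.007579 / 0.349415 = 0.021689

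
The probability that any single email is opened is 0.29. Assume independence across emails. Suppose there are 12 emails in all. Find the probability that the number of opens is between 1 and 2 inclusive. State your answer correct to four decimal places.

0.2611

X ~ Binomial(12, 0.29); P(1 ≤ X ≤ 2) = Σ C(12,k) p^k (1−p)^(12−k) over k:
  k=1: C(12,1)·0.29^1·0.71^11 = 0.080431
  k=2: C(12,2)·0.29^2·0.71^10 = 0.180686
Total = 0.261116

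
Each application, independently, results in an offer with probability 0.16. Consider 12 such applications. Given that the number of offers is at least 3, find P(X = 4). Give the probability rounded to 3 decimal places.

0.269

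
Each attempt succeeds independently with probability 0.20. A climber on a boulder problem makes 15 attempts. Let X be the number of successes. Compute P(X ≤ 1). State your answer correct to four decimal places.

X ~ Binomial(15, 0.20); P(X ≤ 1) = Σ C(15,k) p^k (1−p)^(15−k) over k:
  k=0: C(15,0)·0.20^0·0.80^15 = 0.035184
  k=1: C(15,1)·0.20^1·0.80^14 = 0.131941
Total = 0.167126

0.1671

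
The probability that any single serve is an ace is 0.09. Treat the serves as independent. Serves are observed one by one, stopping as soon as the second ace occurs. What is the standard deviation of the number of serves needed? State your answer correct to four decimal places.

Y = total serves until the second success; negative binomial with r=2, p=0.09.
SD(Y) = √[r(1−p)/p²] = √(224.691358) = 14.989708

14.9897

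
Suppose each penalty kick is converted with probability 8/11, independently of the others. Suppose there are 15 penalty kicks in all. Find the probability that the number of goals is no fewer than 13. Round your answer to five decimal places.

X ~ Binomial(15, 0.727273); P(X ≥ 13) = Σ C(15,k) p^k (1−p)^(15−k) over k:
  k=13: C(15,13)·0.727273^13·0.272727^2 = 0.1243688
  k=14: C(15,14)·0.727273^14·0.272727^1 = 0.0473786
  k=15: C(15,15)·0.727273^15·0.272727^0 = 0.0084229
Total = 0.1801702

0.18017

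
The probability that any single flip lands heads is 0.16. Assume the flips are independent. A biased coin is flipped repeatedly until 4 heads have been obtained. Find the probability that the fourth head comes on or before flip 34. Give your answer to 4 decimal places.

0.8157

Finishing within 34 flips ⇔ at least 4 successes in the first 34. With X ~ Binomial(34, 0.16), P(Y ≤ 34) = 1 − P(X ≤ 3).
  k=0: C(34,0)·0.16^0·0.84^34 = 0.002664
  k=1: C(34,1)·0.16^1·0.84^33 = 0.017251
  k=2: C(34,2)·0.16^2·0.84^32 = 0.054218
  k=3: C(34,3)·0.16^3·0.84^31 = 0.110156
1 − 0.184289 = 0.815711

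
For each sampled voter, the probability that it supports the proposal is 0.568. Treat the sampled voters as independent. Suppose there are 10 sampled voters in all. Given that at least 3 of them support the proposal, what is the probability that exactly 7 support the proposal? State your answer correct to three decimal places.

0.188

X ~ Binomial(10, 0.568). Want P(X=7 | X≥3) = P(X=7) / P(X≥3).
P(X=7) = C(10,7)·0.568^7·0.432^3 = 0.18453
P(X≥3) = 1 − 0.00023 − 0.00298 − 0.01761 = 0.97919
Ratio = 0.18453 / 0.97919 = 0.18845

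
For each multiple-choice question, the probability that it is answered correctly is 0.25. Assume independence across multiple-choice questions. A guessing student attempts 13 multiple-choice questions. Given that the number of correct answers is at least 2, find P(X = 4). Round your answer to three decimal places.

0.240

X ~ Binomial(13, 0.25). Want P(X=4 | X≥2) = P(X=4) / P(X≥2).
P(X=4) = C(13,4)·0.25^4·0.75^9 = 0.20971
P(X≥2) = 1 − 0.02376 − 0.10295 = 0.87329
Ratio = 0.20971 / 0.87329 = 0.24014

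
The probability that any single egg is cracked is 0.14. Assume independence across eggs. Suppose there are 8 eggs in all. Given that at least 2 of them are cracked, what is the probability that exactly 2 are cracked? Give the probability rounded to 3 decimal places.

0.714

X ~ Binomial(8, 0.14). Want P(X=2 | X≥2) = P(X=2) / P(X≥2).
P(X=2) = C(8,2)·0.14^2·0.86^6 = 0.22203
P(X≥2) = 1 − 0.29922 − 0.38968 = 0.31110
Ratio = 0.22203 / 0.31110 = 0.71368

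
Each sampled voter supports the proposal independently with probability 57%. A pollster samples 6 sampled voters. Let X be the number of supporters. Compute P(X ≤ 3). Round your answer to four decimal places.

X ~ Binomial(6, 0.57); P(X ≤ 3) = Σ C(6,k) p^k (1−p)^(6−k) over k:
  k=0: C(6,0)·0.57^0·0.43^6 = 0.006321
  k=1: C(6,1)·0.57^1·0.43^5 = 0.050277
  k=2: C(6,2)·0.57^2·0.43^4 = 0.166615
  k=3: C(6,3)·0.57^3·0.43^3 = 0.294483
Total = 0.517696

0.5177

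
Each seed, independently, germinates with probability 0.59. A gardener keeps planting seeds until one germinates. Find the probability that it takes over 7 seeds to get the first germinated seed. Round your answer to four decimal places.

Y = number of seeds to the first success; geometric, p = 0.59.
P(Y > 7) = P(first 7 all fail) = (1−p)^7 = 0.001948

0.0019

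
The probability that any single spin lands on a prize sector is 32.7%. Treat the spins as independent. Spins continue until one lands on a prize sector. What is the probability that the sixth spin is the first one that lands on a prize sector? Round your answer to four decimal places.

Geometric (trials to first success), p = 0.327.
P(Y = 6) = (1−p)^5 · p = 0.13806 · 0.327 = 0.045146

0.0451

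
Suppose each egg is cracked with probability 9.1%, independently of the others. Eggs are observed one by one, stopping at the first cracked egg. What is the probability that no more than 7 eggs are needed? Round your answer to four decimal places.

0.4872

Y = number of eggs to the first success; geometric, p = 0.091.
P(Y ≤ 7) = 1 − (1−p)^7 = 1 − 0.512799 = 0.487201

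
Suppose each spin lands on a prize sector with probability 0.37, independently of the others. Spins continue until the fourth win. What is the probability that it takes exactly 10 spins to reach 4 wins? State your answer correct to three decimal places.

Y = trial on which the fourth success occurs; negative binomial, r=4, p=0.37.
P(Y=10) = C(9,3) · p^4 · (1−p)^6
= 84 · 0.018742 · 0.062524 = 0.09843

0.098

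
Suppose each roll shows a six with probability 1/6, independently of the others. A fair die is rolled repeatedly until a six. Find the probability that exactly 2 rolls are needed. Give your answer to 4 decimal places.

0.1389

Geometric (trials to first success), p = 0.166667.
P(Y = 2) = (1−p)^1 · p = 0.83333 · 0.166667 = 0.138889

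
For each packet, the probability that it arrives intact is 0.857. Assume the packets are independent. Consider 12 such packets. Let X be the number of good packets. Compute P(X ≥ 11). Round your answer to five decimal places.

X ~ Binomial(12, 0.857); P(X ≥ 11) = Σ C(12,k) p^k (1−p)^(12−k) over k:
  k=11: C(12,11)·0.857^11·0.143^1 = 0.3142725
  k=12: C(12,12)·0.857^12·0.143^0 = 0.1569531
Total = 0.4712255

0.47123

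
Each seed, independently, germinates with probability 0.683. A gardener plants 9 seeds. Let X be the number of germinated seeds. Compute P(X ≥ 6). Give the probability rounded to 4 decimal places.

0.6899

X ~ Binomial(9, 0.683); P(X ≥ 6) = Σ C(9,k) p^k (1−p)^(9−k) over k:
  k=6: C(9,6)·0.683^6·0.317^3 = 0.271632
  k=7: C(9,7)·0.683^7·0.317^2 = 0.250822
  k=8: C(9,8)·0.683^8·0.317^1 = 0.135104
  k=9: C(9,9)·0.683^9·0.317^0 = 0.032343
Total = 0.689902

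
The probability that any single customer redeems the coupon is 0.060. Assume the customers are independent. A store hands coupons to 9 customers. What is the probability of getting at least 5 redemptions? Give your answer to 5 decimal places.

X ~ Binomial(9, 0.06); P(X ≥ 5) = Σ C(9,k) p^k (1−p)^(9−k) over k:
  k=5: C(9,5)·0.06^5·0.94^4 = 0.0000765
  k=6: C(9,6)·0.06^6·0.94^3 = 0.0000033
  k=7: C(9,7)·0.06^7·0.94^2 = 0.0000001
  k=8: C(9,8)·0.06^8·0.94^1 = 0.0000000
  k=9: C(9,9)·0.06^9·0.94^0 = 0.0000000
Total = 0.0000798

0.00008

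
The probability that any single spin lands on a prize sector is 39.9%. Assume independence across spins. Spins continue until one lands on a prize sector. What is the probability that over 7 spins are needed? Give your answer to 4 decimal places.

0.0283

Y = number of spins to the first success; geometric, p = 0.399.
P(Y > 7) = P(first 7 all fail) = (1−p)^7 = 0.028322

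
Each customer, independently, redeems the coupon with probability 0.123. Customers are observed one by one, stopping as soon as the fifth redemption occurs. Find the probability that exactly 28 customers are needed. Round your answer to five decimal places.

Y = trial on which the fifth success occurs; negative binomial, r=5, p=0.123.
P(Y=28) = C(27,4) · p^5 · (1−p)^23
= 17550 · 2.8153e-05 · 0.048864 = 0.0241431

0.02414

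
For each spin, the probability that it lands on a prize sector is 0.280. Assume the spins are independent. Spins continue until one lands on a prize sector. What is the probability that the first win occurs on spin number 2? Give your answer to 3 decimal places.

Geometric (trials to first success), p = 0.28.
P(Y = 2) = (1−p)^1 · p = 0.72 · 0.28 = 0.20160

0.202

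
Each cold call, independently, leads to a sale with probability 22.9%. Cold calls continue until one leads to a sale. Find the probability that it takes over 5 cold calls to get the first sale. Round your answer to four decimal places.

0.2724

Y = number of cold calls to the first success; geometric, p = 0.229.
P(Y > 5) = P(first 5 all fail) = (1−p)^5 = 0.272441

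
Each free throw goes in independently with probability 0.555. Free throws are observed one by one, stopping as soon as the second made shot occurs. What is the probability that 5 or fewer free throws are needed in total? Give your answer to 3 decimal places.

Finishing within 5 free throws ⇔ at least 2 successes in the first 5. With X ~ Binomial(5, 0.555), P(Y ≤ 5) = 1 − P(X ≤ 1).
  k=0: C(5,0)·0.555^0·0.445^5 = 0.01745
  k=1: C(5,1)·0.555^1·0.445^4 = 0.10882
1 − 0.12627 = 0.87373

0.874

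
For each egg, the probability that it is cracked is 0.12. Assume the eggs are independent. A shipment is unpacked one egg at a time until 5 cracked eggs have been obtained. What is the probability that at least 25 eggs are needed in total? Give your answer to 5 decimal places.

0.84709

Needing more than 24 eggs ⇔ fewer than 5 successes in the first 24. With X ~ Binomial(24, 0.12), P(Y > 24) = P(X ≤ 4).
  k=0: C(24,0)·0.12^0·0.88^24 = 0.0465140
  k=1: C(24,1)·0.12^1·0.88^23 = 0.1522278
  k=2: C(24,2)·0.12^2·0.88^22 = 0.2387209
  k=3: C(24,3)·0.12^3·0.88^21 = 0.2387209
  k=4: C(24,4)·0.12^4·0.88^20 = 0.1709024
P(X ≤ 4) = 0.8470860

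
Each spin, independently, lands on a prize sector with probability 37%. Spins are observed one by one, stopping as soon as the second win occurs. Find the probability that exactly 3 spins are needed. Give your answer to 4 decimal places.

0.1725

Y = trial on which the second success occurs; negative binomial, r=2, p=0.37.
P(Y=3) = C(2,1) · p^2 · (1−p)^1
= 2 · 0.1369 · 0.63 = 0.172494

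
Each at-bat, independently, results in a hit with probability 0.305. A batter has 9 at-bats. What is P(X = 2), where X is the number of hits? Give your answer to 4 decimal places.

0.2623

X ~ Binomial(n=9, p=0.305).
P(X=2) = C(9,2) · p^2 · (1−p)^7
= 36 · 0.093025 · 0.078324 = 0.262299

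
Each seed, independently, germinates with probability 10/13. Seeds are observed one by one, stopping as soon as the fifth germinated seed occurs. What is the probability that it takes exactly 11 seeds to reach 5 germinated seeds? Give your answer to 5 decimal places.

Y = trial on which the fifth success occurs; negative binomial, r=5, p=0.769231.
P(Y=11) = C(10,4) · p^5 · (1−p)^6
= 210 · 0.26933 · 0.00015103 = 0.0085422

0.00854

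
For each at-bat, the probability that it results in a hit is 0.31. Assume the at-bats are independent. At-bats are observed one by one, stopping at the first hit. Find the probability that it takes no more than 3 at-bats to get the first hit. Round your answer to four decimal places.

Y = number of at-bats to the first success; geometric, p = 0.31.
P(Y ≤ 3) = 1 − (1−p)^3 = 1 − 0.328509 = 0.671491

0.6715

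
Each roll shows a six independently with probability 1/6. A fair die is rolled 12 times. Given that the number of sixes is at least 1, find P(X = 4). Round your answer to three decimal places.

X ~ Binomial(12, 0.166667). Want P(X=4 | X≥1) = P(X=4) / P(X≥1).
P(X=4) = C(12,4)·0.166667^4·0.833333^8 = 0.08883
P(X≥1) = 1 − 0.11216 = 0.88784
Ratio = 0.08883 / 0.88784 = 0.10005

0.100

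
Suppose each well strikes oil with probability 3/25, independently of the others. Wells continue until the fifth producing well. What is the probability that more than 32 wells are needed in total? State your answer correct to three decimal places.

0.662

Needing more than 32 wells ⇔ fewer than 5 successes in the first 32. With X ~ Binomial(32, 0.12), P(Y > 32) = P(X ≤ 4).
  k=0: C(32,0)·0.12^0·0.88^32 = 0.01673
  k=1: C(32,1)·0.12^1·0.88^31 = 0.07300
  k=2: C(32,2)·0.12^2·0.88^30 = 0.15429
  k=3: C(32,3)·0.12^3·0.88^29 = 0.21039
  k=4: C(32,4)·0.12^4·0.88^28 = 0.20800
P(X ≤ 4) = 0.66240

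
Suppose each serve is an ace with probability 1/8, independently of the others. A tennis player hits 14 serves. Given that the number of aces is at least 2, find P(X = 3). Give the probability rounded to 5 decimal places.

0.30454

X ~ Binomial(14, 0.125). Want P(X=3 | X≥2) = P(X=3) / P(X≥2).
P(X=3) = C(14,3)·0.125^3·0.875^11 = 0.1636515
P(X≥2) = 1 − 0.1542101 − 0.3084201 = 0.5373698
Ratio = 0.1636515 / 0.5373698 = 0.3045417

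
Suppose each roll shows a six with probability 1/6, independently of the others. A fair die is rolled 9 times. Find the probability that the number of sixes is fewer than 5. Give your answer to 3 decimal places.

X ~ Binomial(9, 0.166667); P(X ≤ 4) = Σ C(9,k) p^k (1−p)^(9−k) over k:
  k=0: C(9,0)·0.166667^0·0.833333^9 = 0.19381
  k=1: C(9,1)·0.166667^1·0.833333^8 = 0.34885
  k=2: C(9,2)·0.166667^2·0.833333^7 = 0.27908
  k=3: C(9,3)·0.166667^3·0.833333^6 = 0.13024
  k=4: C(9,4)·0.166667^4·0.833333^5 = 0.03907
Total = 0.99105

0.991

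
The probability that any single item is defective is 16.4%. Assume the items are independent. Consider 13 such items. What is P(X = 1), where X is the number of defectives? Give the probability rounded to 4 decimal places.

X ~ Binomial(n=13, p=0.164).
P(X=1) = C(13,1) · p^1 · (1−p)^12
= 13 · 0.164 · 0.11654 = 0.248463

0.2485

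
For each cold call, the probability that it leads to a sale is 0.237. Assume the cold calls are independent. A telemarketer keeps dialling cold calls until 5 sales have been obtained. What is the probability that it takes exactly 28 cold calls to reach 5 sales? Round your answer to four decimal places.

0.0261

Y = trial on which the fifth success occurs; negative binomial, r=5, p=0.237.
P(Y=28) = C(27,4) · p^5 · (1−p)^23
= 17550 · 0.00074772 · 0.0019864 = 0.026067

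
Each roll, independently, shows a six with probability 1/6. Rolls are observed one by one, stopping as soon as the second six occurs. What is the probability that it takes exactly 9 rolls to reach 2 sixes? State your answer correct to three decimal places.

Y = trial on which the second success occurs; negative binomial, r=2, p=0.166667.
P(Y=9) = C(8,1) · p^2 · (1−p)^7
= 8 · 0.027778 · 0.27908 = 0.06202

0.062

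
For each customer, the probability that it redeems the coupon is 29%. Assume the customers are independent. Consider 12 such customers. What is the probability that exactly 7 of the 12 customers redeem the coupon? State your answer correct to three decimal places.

X ~ Binomial(n=12, p=0.29).
P(X=7) = C(12,7) · p^7 · (1−p)^5
= 792 · 0.0001725 · 0.18042 = 0.02465

0.025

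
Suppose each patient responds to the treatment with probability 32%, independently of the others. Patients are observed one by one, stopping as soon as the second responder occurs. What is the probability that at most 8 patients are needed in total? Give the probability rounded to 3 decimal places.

0.782

Finishing within 8 patients ⇔ at least 2 successes in the first 8. With X ~ Binomial(8, 0.32), P(Y ≤ 8) = 1 − P(X ≤ 1).
  k=0: C(8,0)·0.32^0·0.68^8 = 0.04572
  k=1: C(8,1)·0.32^1·0.68^7 = 0.17211
1 − 0.21782 = 0.78218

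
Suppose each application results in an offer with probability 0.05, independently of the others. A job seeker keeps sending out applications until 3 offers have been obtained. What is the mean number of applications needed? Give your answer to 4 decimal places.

60.0000

Y = total applications until the third success; negative binomial with r=3, p=0.05.
E[Y] = r / p = 3 / 0.05 = 60.000000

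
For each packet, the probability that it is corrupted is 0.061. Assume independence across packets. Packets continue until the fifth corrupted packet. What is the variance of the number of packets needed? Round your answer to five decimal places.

1261.75759

Y = total packets until the fifth success; negative binomial with r=5, p=0.061.
Var(Y) = r(1−p)/p² = 5·0.939 / 0.061² = 1261.7575920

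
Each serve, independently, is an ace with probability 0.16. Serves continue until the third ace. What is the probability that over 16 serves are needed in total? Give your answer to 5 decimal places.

0.51620

Needing more than 16 serves ⇔ fewer than 3 successes in the first 16. With X ~ Binomial(16, 0.16), P(Y > 16) = P(X ≤ 2).
  k=0: C(16,0)·0.16^0·0.84^16 = 0.0614425
  k=1: C(16,1)·0.16^1·0.84^15 = 0.1872532
  k=2: C(16,2)·0.16^2·0.84^14 = 0.2675046
P(X ≤ 2) = 0.5162002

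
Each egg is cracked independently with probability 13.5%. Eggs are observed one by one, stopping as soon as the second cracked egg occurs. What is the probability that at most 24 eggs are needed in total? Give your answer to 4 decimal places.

Finishing within 24 eggs ⇔ at least 2 successes in the first 24. With X ~ Binomial(24, 0.135), P(Y ≤ 24) = 1 − P(X ≤ 1).
  k=0: C(24,0)·0.135^0·0.865^24 = 0.030788
  k=1: C(24,1)·0.135^1·0.865^23 = 0.115323
1 − 0.146111 = 0.853889

0.8539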